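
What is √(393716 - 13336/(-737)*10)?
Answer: 2*√53488153081/737 ≈ 627.61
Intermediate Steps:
√(393716 - 13336/(-737)*10) = √(393716 - 13336*(-1/737)*10) = √(393716 + (13336/737)*10) = √(393716 + 133360/737) = √(290302052/737) = 2*√53488153081/737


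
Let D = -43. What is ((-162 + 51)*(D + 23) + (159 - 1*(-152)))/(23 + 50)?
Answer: 2531/73 ≈ 34.671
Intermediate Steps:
((-162 + 51)*(D + 23) + (159 - 1*(-152)))/(23 + 50) = ((-162 + 51)*(-43 + 23) + (159 - 1*(-152)))/(23 + 50) = (-111*(-20) + (159 + 152))/73 = (2220 + 311)*(1/73) = 2531*(1/73) = 2531/73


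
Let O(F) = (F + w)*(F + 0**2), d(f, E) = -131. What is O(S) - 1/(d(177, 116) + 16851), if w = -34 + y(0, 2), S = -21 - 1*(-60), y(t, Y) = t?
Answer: 3260399/16720 ≈ 195.00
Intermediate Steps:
S = 39 (S = -21 + 60 = 39)
w = -34 (w = -34 + 0 = -34)
O(F) = F*(-34 + F) (O(F) = (F - 34)*(F + 0**2) = (-34 + F)*(F + 0) = (-34 + F)*F = F*(-34 + F))
O(S) - 1/(d(177, 116) + 16851) = 39*(-34 + 39) - 1/(-131 + 16851) = 39*5 - 1/16720 = 195 - 1*1/16720 = 195 - 1/16720 = 3260399/16720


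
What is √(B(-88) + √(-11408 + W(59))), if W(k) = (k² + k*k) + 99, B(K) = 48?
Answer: √(48 + 3*I*√483) ≈ 8.0484 + 4.096*I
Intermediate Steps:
W(k) = 99 + 2*k² (W(k) = (k² + k²) + 99 = 2*k² + 99 = 99 + 2*k²)
√(B(-88) + √(-11408 + W(59))) = √(48 + √(-11408 + (99 + 2*59²))) = √(48 + √(-11408 + (99 + 2*3481))) = √(48 + √(-11408 + (99 + 6962))) = √(48 + √(-11408 + 7061)) = √(48 + √(-4347)) = √(48 + 3*I*√483)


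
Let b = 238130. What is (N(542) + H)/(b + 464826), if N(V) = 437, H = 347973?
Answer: 174205/351478 ≈ 0.49564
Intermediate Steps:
(N(542) + H)/(b + 464826) = (437 + 347973)/(238130 + 464826) = 348410/702956 = 348410*(1/702956) = 174205/351478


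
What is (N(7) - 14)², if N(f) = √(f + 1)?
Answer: 204 - 56*√2 ≈ 124.80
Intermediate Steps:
N(f) = √(1 + f)
(N(7) - 14)² = (√(1 + 7) - 14)² = (√8 - 14)² = (2*√2 - 14)² = (-14 + 2*√2)²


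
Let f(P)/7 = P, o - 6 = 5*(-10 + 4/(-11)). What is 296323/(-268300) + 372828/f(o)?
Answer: -45890529331/39440100 ≈ -1163.6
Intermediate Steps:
o = -504/11 (o = 6 + 5*(-10 + 4/(-11)) = 6 + 5*(-10 + 4*(-1/11)) = 6 + 5*(-10 - 4/11) = 6 + 5*(-114/11) = 6 - 570/11 = -504/11 ≈ -45.818)
f(P) = 7*P
296323/(-268300) + 372828/f(o) = 296323/(-268300) + 372828/((7*(-504/11))) = 296323*(-1/268300) + 372828/(-3528/11) = -296323/268300 + 372828*(-11/3528) = -296323/268300 - 341759/294 = -45890529331/39440100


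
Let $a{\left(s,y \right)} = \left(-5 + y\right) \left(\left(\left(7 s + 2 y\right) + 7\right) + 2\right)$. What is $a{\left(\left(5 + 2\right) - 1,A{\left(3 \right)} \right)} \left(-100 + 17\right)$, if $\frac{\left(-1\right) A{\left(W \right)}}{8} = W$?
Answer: $7221$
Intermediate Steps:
$A{\left(W \right)} = - 8 W$
$a{\left(s,y \right)} = \left(-5 + y\right) \left(9 + 2 y + 7 s\right)$ ($a{\left(s,y \right)} = \left(-5 + y\right) \left(\left(\left(2 y + 7 s\right) + 7\right) + 2\right) = \left(-5 + y\right) \left(\left(7 + 2 y + 7 s\right) + 2\right) = \left(-5 + y\right) \left(9 + 2 y + 7 s\right)$)
$a{\left(\left(5 + 2\right) - 1,A{\left(3 \right)} \right)} \left(-100 + 17\right) = \left(-45 - \left(-8\right) 3 - 35 \left(\left(5 + 2\right) - 1\right) + 2 \left(\left(-8\right) 3\right)^{2} + 7 \left(\left(5 + 2\right) - 1\right) \left(\left(-8\right) 3\right)\right) \left(-100 + 17\right) = \left(-45 - -24 - 35 \left(7 - 1\right) + 2 \left(-24\right)^{2} + 7 \left(7 - 1\right) \left(-24\right)\right) \left(-83\right) = \left(-45 + 24 - 210 + 2 \cdot 576 + 7 \cdot 6 \left(-24\right)\right) \left(-83\right) = \left(-45 + 24 - 210 + 1152 - 1008\right) \left(-83\right) = \left(-87\right) \left(-83\right) = 7221$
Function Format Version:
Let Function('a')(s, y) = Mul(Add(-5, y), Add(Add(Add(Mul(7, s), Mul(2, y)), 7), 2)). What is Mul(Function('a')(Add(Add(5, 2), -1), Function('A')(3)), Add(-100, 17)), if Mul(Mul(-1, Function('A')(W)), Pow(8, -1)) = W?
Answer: 7221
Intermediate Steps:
Function('A')(W) = Mul(-8, W)
Function('a')(s, y) = Mul(Add(-5, y), Add(9, Mul(2, y), Mul(7, s))) (Function('a')(s, y) = Mul(Add(-5, y), Add(Add(Add(Mul(2, y), Mul(7, s)), 7), 2)) = Mul(Add(-5, y), Add(Add(7, Mul(2, y), Mul(7, s)), 2)) = Mul(Add(-5, y), Add(9, Mul(2, y), Mul(7, s))))
Mul(Function('a')(Add(Add(5, 2), -1), Function('A')(3)), Add(-100, 17)) = Mul(Add(-45, Mul(-1, Mul(-8, 3)), Mul(-35, Add(Add(5, 2), -1)), Mul(2, Pow(Mul(-8, 3), 2)), Mul(7, Add(Add(5, 2), -1), Mul(-8, 3))), Add(-100, 17)) = Mul(Add(-45, Mul(-1, -24), Mul(-35, Add(7, -1)), Mul(2, Pow(-24, 2)), Mul(7, Add(7, -1), -24)), -83) = Mul(Add(-45, 24, Mul(-35, 6), Mul(2, 576), Mul(7, 6, -24)), -83) = Mul(Add(-45, 24, -210, 1152, -1008), -83) = Mul(-87, -83) = 7221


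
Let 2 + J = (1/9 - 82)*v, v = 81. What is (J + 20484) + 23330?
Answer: 37179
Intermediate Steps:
J = -6635 (J = -2 + (1/9 - 82)*81 = -2 + (⅑ - 82)*81 = -2 - 737/9*81 = -2 - 6633 = -6635)
(J + 20484) + 23330 = (-6635 + 20484) + 23330 = 13849 + 23330 = 37179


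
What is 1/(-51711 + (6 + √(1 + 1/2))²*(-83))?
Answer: -8122/445056019 + 664*√6/4005504171 ≈ -1.7843e-5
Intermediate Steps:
1/(-51711 + (6 + √(1 + 1/2))²*(-83)) = 1/(-51711 + (6 + √(1 + 1*(½)))²*(-83)) = 1/(-51711 + (6 + √(1 + ½))²*(-83)) = 1/(-51711 + (6 + √(3/2))²*(-83)) = 1/(-51711 + (6 + √6/2)²*(-83)) = 1/(-51711 - 83*(6 + √6/2)²)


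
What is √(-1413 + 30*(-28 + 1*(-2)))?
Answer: 3*I*√257 ≈ 48.094*I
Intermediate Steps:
√(-1413 + 30*(-28 + 1*(-2))) = √(-1413 + 30*(-28 - 2)) = √(-1413 + 30*(-30)) = √(-1413 - 900) = √(-2313) = 3*I*√257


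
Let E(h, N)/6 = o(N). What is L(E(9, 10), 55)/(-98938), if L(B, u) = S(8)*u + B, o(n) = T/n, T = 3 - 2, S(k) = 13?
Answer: -1789/247345 ≈ -0.0072328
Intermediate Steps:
T = 1
o(n) = 1/n
E(h, N) = 6/N
L(B, u) = B + 13*u (L(B, u) = 13*u + B = B + 13*u)
L(E(9, 10), 55)/(-98938) = (6/10 + 13*55)/(-98938) = (6*(1/10) + 715)*(-1/98938) = (3/5 + 715)*(-1/98938) = (3578/5)*(-1/98938) = -1789/247345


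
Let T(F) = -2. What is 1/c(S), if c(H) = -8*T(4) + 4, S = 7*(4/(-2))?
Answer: 1/20 ≈ 0.050000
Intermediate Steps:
S = -14 (S = 7*(4*(-1/2)) = 7*(-2) = -14)
c(H) = 20 (c(H) = -8*(-2) + 4 = 16 + 4 = 20)
1/c(S) = 1/20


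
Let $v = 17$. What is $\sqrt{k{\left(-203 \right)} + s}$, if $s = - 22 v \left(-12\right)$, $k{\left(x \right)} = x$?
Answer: $\sqrt{4285} \approx 65.46$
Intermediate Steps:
$s = 4488$ ($s = \left(-22\right) 17 \left(-12\right) = \left(-374\right) \left(-12\right) = 4488$)
$\sqrt{k{\left(-203 \right)} + s} = \sqrt{-203 + 4488} = \sqrt{4285}$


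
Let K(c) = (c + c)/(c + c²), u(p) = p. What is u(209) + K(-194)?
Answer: 40335/193 ≈ 208.99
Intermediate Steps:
K(c) = 2*c/(c + c²) (K(c) = (2*c)/(c + c²) = 2*c/(c + c²))
u(209) + K(-194) = 209 + 2/(1 - 194) = 209 + 2/(-193) = 209 + 2*(-1/193) = 209 - 2/193 = 40335/193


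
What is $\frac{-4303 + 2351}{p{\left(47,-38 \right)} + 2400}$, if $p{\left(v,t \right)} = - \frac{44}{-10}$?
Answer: $- \frac{4880}{6011} \approx -0.81184$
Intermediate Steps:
$p{\left(v,t \right)} = \frac{22}{5}$ ($p{\left(v,t \right)} = \left(-44\right) \left(- \frac{1}{10}\right) = \frac{22}{5}$)
$\frac{-4303 + 2351}{p{\left(47,-38 \right)} + 2400} = \frac{-4303 + 2351}{\frac{22}{5} + 2400} = - \frac{1952}{\frac{12022}{5}} = \left(-1952\right) \frac{5}{12022} = - \frac{4880}{6011}$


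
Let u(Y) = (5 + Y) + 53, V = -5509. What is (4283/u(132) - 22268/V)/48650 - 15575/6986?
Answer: -56637331011217/25410298308500 ≈ -2.2289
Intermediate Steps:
u(Y) = 58 + Y
(4283/u(132) - 22268/V)/48650 - 15575/6986 = (4283/(58 + 132) - 22268/(-5509))/48650 - 15575/6986 = (4283/190 - 22268*(-1/5509))*(1/48650) - 15575*1/6986 = (4283*(1/190) + 22268/5509)*(1/48650) - 2225/998 = (4283/190 + 22268/5509)*(1/48650) - 2225/998 = (27825967/1046710)*(1/48650) - 2225/998 = 27825967/50922441500 - 2225/998 = -56637331011217/25410298308500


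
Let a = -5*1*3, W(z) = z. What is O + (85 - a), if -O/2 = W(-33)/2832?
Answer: 47211/472 ≈ 100.02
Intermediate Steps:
a = -15 (a = -5*3 = -15)
O = 11/472 (O = -(-66)/2832 = -2*(-11/944) = 11/472 ≈ 0.023305)
O + (85 - a) = 11/472 + (85 - 1*(-15)) = 11/472 + (85 + 15) = 11/472 + 100 = 47211/472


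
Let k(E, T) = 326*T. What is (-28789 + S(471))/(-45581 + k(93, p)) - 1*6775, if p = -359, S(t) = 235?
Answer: -367229357/54205 ≈ -6774.8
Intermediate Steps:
(-28789 + S(471))/(-45581 + k(93, p)) - 1*6775 = (-28789 + 235)/(-45581 + 326*(-359)) - 1*6775 = -28554/(-45581 - 117034) - 6775 = -28554/(-162615) - 6775 = -28554*(-1/162615) - 6775 = 9518/54205 - 6775 = -367229357/54205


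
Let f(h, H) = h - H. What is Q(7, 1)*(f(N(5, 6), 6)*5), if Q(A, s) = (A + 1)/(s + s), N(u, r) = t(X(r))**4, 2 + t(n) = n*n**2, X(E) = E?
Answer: 41945472200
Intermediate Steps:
t(n) = -2 + n**3 (t(n) = -2 + n*n**2 = -2 + n**3)
N(u, r) = (-2 + r**3)**4
Q(A, s) = (1 + A)/(2*s) (Q(A, s) = (1 + A)/((2*s)) = (1 + A)*(1/(2*s)) = (1 + A)/(2*s))
Q(7, 1)*(f(N(5, 6), 6)*5) = ((1/2)*(1 + 7)/1)*(((-2 + 6**3)**4 - 1*6)*5) = ((1/2)*1*8)*(((-2 + 216)**4 - 6)*5) = 4*((214**4 - 6)*5) = 4*((2097273616 - 6)*5) = 4*(2097273610*5) = 4*10486368050 = 41945472200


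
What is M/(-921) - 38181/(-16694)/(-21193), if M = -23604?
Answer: 2783654750089/108615354194 ≈ 25.629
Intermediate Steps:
M/(-921) - 38181/(-16694)/(-21193) = -23604/(-921) - 38181/(-16694)/(-21193) = -23604*(-1/921) - 38181*(-1/16694)*(-1/21193) = 7868/307 + (38181/16694)*(-1/21193) = 7868/307 - 38181/353795942 = 2783654750089/108615354194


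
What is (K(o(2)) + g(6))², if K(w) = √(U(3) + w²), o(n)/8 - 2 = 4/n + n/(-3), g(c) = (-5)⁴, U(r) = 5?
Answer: (1875 + √6445)²/9 ≈ 4.2479e+5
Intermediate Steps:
g(c) = 625
o(n) = 16 + 32/n - 8*n/3 (o(n) = 16 + 8*(4/n + n/(-3)) = 16 + 8*(4/n + n*(-⅓)) = 16 + 8*(4/n - n/3) = 16 + (32/n - 8*n/3) = 16 + 32/n - 8*n/3)
K(w) = √(5 + w²)
(K(o(2)) + g(6))² = (√(5 + (16 + 32/2 - 8/3*2)²) + 625)² = (√(5 + (16 + 32*(½) - 16/3)²) + 625)² = (√(5 + (16 + 16 - 16/3)²) + 625)² = (√(5 + (80/3)²) + 625)² = (√(5 + 6400/9) + 625)² = (√(6445/9) + 625)² = (√6445/3 + 625)² = (625 + √6445/3)²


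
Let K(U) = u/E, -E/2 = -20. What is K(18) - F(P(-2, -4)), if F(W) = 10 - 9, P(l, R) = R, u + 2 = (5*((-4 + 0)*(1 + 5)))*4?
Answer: -261/20 ≈ -13.050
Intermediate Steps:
E = 40 (E = -2*(-20) = 40)
u = -482 (u = -2 + (5*((-4 + 0)*(1 + 5)))*4 = -2 + (5*(-4*6))*4 = -2 + (5*(-24))*4 = -2 - 120*4 = -2 - 480 = -482)
F(W) = 1
K(U) = -241/20 (K(U) = -482/40 = -482*1/40 = -241/20)
K(18) - F(P(-2, -4)) = -241/20 - 1*1 = -241/20 - 1 = -261/20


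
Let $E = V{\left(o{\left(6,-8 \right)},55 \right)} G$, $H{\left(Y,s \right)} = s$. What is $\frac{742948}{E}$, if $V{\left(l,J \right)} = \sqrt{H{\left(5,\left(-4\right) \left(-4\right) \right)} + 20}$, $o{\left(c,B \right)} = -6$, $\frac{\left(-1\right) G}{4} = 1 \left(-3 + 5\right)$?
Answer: $- \frac{185737}{12} \approx -15478.0$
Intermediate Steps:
$G = -8$ ($G = - 4 \cdot 1 \left(-3 + 5\right) = - 4 \cdot 1 \cdot 2 = \left(-4\right) 2 = -8$)
$V{\left(l,J \right)} = 6$ ($V{\left(l,J \right)} = \sqrt{\left(-4\right) \left(-4\right) + 20} = \sqrt{16 + 20} = \sqrt{36} = 6$)
$E = -48$ ($E = 6 \left(-8\right) = -48$)
$\frac{742948}{E} = \frac{742948}{-48} = 742948 \left(- \frac{1}{48}\right) = - \frac{185737}{12}$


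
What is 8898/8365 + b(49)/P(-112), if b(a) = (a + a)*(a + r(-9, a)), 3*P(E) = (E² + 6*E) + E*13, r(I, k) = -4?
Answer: 4841679/2074520 ≈ 2.3339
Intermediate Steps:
P(E) = E²/3 + 19*E/3 (P(E) = ((E² + 6*E) + E*13)/3 = ((E² + 6*E) + 13*E)/3 = (E² + 19*E)/3 = E²/3 + 19*E/3)
b(a) = 2*a*(-4 + a) (b(a) = (a + a)*(a - 4) = (2*a)*(-4 + a) = 2*a*(-4 + a))
8898/8365 + b(49)/P(-112) = 8898/8365 + (2*49*(-4 + 49))/(((⅓)*(-112)*(19 - 112))) = 8898*(1/8365) + (2*49*45)/(((⅓)*(-112)*(-93))) = 8898/8365 + 4410/3472 = 8898/8365 + 4410*(1/3472) = 8898/8365 + 315/248 = 4841679/2074520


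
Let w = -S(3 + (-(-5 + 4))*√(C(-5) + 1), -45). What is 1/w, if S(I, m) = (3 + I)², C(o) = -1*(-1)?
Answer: -1/(6 + √2)² ≈ -0.018192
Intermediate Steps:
C(o) = 1
w = -(6 + √2)² (w = -(3 + (3 + (-(-5 + 4))*√(1 + 1)))² = -(3 + (3 + (-1*(-1))*√2))² = -(3 + (3 + 1*√2))² = -(3 + (3 + √2))² = -(6 + √2)² ≈ -54.971)
1/w = 1/(-(6 + √2)²) = -1/(6 + √2)²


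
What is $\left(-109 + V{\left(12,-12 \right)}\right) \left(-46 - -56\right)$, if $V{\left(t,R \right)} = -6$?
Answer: $-1150$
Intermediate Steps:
$\left(-109 + V{\left(12,-12 \right)}\right) \left(-46 - -56\right) = \left(-109 - 6\right) \left(-46 - -56\right) = - 115 \left(-46 + 56\right) = \left(-115\right) 10 = -1150$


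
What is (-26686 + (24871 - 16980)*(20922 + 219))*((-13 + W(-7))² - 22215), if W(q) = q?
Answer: -3638675355175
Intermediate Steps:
(-26686 + (24871 - 16980)*(20922 + 219))*((-13 + W(-7))² - 22215) = (-26686 + (24871 - 16980)*(20922 + 219))*((-13 - 7)² - 22215) = (-26686 + 7891*21141)*((-20)² - 22215) = (-26686 + 166823631)*(400 - 22215) = 166796945*(-21815) = -3638675355175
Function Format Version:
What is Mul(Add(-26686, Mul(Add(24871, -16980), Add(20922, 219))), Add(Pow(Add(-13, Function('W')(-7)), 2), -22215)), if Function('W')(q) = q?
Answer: -3638675355175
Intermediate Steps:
Mul(Add(-26686, Mul(Add(24871, -16980), Add(20922, 219))), Add(Pow(Add(-13, Function('W')(-7)), 2), -22215)) = Mul(Add(-26686, Mul(Add(24871, -16980), Add(20922, 219))), Add(Pow(Add(-13, -7), 2), -22215)) = Mul(Add(-26686, Mul(7891, 21141)), Add(Pow(-20, 2), -22215)) = Mul(Add(-26686, 166823631), Add(400, -22215)) = Mul(166796945, -21815) = -3638675355175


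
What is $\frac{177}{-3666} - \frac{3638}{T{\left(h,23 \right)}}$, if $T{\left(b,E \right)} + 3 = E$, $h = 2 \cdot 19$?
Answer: $- \frac{555852}{3055} \approx -181.95$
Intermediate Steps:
$h = 38$
$T{\left(b,E \right)} = -3 + E$
$\frac{177}{-3666} - \frac{3638}{T{\left(h,23 \right)}} = \frac{177}{-3666} - \frac{3638}{-3 + 23} = 177 \left(- \frac{1}{3666}\right) - \frac{3638}{20} = - \frac{59}{1222} - \frac{1819}{10} = - \frac{555852}{3055}$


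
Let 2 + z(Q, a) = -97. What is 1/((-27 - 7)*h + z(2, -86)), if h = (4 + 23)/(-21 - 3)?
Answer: -4/243 ≈ -0.016461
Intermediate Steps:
z(Q, a) = -99 (z(Q, a) = -2 - 97 = -99)
h = -9/8 (h = 27/(-24) = 27*(-1/24) = -9/8 ≈ -1.1250)
1/((-27 - 7)*h + z(2, -86)) = 1/((-27 - 7)*(-9/8) - 99) = 1/(-34*(-9/8) - 99) = 1/(153/4 - 99) = 1/(-243/4) = -4/243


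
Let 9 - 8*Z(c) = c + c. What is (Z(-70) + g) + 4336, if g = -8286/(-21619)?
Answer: 753207391/172952 ≈ 4355.0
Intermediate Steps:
g = 8286/21619 (g = -8286*(-1/21619) = 8286/21619 ≈ 0.38327)
Z(c) = 9/8 - c/4 (Z(c) = 9/8 - (c + c)/8 = 9/8 - c/4)
(Z(-70) + g) + 4336 = ((9/8 - 1/4*(-70)) + 8286/21619) + 4336 = ((9/8 + 35/2) + 8286/21619) + 4336 = (149/8 + 8286/21619) + 4336 = 3287519/172952 + 4336 = 753207391/172952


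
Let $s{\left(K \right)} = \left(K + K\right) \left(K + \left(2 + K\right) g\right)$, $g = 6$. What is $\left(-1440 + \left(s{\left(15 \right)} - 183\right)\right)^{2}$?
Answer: $3560769$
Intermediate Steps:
$s{\left(K \right)} = 2 K \left(12 + 7 K\right)$ ($s{\left(K \right)} = \left(K + K\right) \left(K + \left(2 + K\right) 6\right) = 2 K \left(K + \left(12 + 6 K\right)\right) = 2 K \left(12 + 7 K\right)$)
$\left(-1440 + \left(s{\left(15 \right)} - 183\right)\right)^{2} = \left(-1440 - \left(183 - 30 \left(12 + 7 \cdot 15\right)\right)\right)^{2} = \left(-1440 - \left(183 - 30 \left(12 + 105\right)\right)\right)^{2} = \left(-1440 - \left(183 - 3510\right)\right)^{2} = \left(-1440 + \left(3510 - 183\right)\right)^{2} = \left(-1440 + 3327\right)^{2} = 1887^{2} = 3560769$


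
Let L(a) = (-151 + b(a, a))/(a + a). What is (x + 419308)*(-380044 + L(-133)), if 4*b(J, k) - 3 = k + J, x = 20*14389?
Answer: -35740288768314/133 ≈ -2.6872e+11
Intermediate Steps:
x = 287780
b(J, k) = ¾ + J/4 + k/4 (b(J, k) = ¾ + (k + J)/4 = ¾ + (J + k)/4 = ¾ + (J/4 + k/4) = ¾ + J/4 + k/4)
L(a) = (-601/4 + a/2)/(2*a) (L(a) = (-151 + (¾ + a/4 + a/4))/(a + a) = (-151 + (¾ + a/2))/((2*a)) = (-601/4 + a/2)*(1/(2*a)) = (-601/4 + a/2)/(2*a))
(x + 419308)*(-380044 + L(-133)) = (287780 + 419308)*(-380044 + (⅛)*(-601 + 2*(-133))/(-133)) = 707088*(-380044 + (⅛)*(-1/133)*(-601 - 266)) = 707088*(-380044 + (⅛)*(-1/133)*(-867)) = 707088*(-380044 + 867/1064) = 707088*(-404365949/1064) = -35740288768314/133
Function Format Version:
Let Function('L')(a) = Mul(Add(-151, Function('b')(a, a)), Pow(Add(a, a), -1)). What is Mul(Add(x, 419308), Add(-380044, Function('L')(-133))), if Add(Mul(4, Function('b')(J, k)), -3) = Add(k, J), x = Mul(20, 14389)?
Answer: Rational(-35740288768314, 133) ≈ -2.6872e+11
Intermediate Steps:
x = 287780
Function('b')(J, k) = Add(Rational(3, 4), Mul(Rational(1, 4), J), Mul(Rational(1, 4), k)) (Function('b')(J, k) = Add(Rational(3, 4), Mul(Rational(1, 4), Add(k, J))) = Add(Rational(3, 4), Mul(Rational(1, 4), Add(J, k))) = Add(Rational(3, 4), Add(Mul(Rational(1, 4), J), Mul(Rational(1, 4), k))) = Add(Rational(3, 4), Mul(Rational(1, 4), J), Mul(Rational(1, 4), k)))
Function('L')(a) = Mul(Rational(1, 2), Pow(a, -1), Add(Rational(-601, 4), Mul(Rational(1, 2), a))) (Function('L')(a) = Mul(Add(-151, Add(Rational(3, 4), Mul(Rational(1, 4), a), Mul(Rational(1, 4), a))), Pow(Add(a, a), -1)) = Mul(Add(-151, Add(Rational(3, 4), Mul(Rational(1, 2), a))), Pow(Mul(2, a), -1)) = Mul(Add(Rational(-601, 4), Mul(Rational(1, 2), a)), Mul(Rational(1, 2), Pow(a, -1))) = Mul(Rational(1, 2), Pow(a, -1), Add(Rational(-601, 4), Mul(Rational(1, 2), a))))
Mul(Add(x, 419308), Add(-380044, Function('L')(-133))) = Mul(Add(287780, 419308), Add(-380044, Mul(Rational(1, 8), Pow(-133, -1), Add(-601, Mul(2, -133))))) = Mul(707088, Add(-380044, Mul(Rational(1, 8), Rational(-1, 133), Add(-601, -266)))) = Mul(707088, Add(-380044, Mul(Rational(1, 8), Rational(-1, 133), -867))) = Mul(707088, Add(-380044, Rational(867, 1064))) = Mul(707088, Rational(-404365949, 1064)) = Rational(-35740288768314, 133)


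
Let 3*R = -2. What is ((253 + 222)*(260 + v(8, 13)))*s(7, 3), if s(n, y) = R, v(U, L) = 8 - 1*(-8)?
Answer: -87400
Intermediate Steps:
R = -2/3 (R = (1/3)*(-2) = -2/3 ≈ -0.66667)
v(U, L) = 16 (v(U, L) = 8 + 8 = 16)
s(n, y) = -2/3
((253 + 222)*(260 + v(8, 13)))*s(7, 3) = ((253 + 222)*(260 + 16))*(-2/3) = (475*276)*(-2/3) = 131100*(-2/3) = -87400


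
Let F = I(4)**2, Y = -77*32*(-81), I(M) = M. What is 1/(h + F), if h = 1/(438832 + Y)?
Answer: 638416/10214657 ≈ 0.062500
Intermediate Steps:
Y = 199584 (Y = -2464*(-81) = 199584)
F = 16 (F = 4**2 = 16)
h = 1/638416 (h = 1/(438832 + 199584) = 1/638416 ≈ 1.5664e-6)
1/(h + F) = 1/(1/638416 + 16) = 1/(10214657/638416) = 638416/10214657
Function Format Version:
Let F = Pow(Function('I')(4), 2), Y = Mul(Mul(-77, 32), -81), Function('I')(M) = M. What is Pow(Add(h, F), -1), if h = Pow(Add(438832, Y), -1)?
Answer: Rational(638416, 10214657) ≈ 0.062500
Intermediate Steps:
Y = 199584 (Y = Mul(-2464, -81) = 199584)
F = 16 (F = Pow(4, 2) = 16)
h = Rational(1, 638416) (h = Pow(Add(438832, 199584), -1) = Pow(638416, -1) = Rational(1, 638416) ≈ 1.5664e-6)
Pow(Add(h, F), -1) = Pow(Add(Rational(1, 638416), 16), -1) = Pow(Rational(10214657, 638416), -1) = Rational(638416, 10214657)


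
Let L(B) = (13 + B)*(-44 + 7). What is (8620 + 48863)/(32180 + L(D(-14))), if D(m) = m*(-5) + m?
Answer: 57483/29627 ≈ 1.9402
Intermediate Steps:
D(m) = -4*m (D(m) = -5*m + m = -4*m)
L(B) = -481 - 37*B (L(B) = (13 + B)*(-37) = -481 - 37*B)
(8620 + 48863)/(32180 + L(D(-14))) = (8620 + 48863)/(32180 + (-481 - (-148)*(-14))) = 57483/(32180 + (-481 - 37*56)) = 57483/(32180 + (-481 - 2072)) = 57483/(32180 - 2553) = 57483/29627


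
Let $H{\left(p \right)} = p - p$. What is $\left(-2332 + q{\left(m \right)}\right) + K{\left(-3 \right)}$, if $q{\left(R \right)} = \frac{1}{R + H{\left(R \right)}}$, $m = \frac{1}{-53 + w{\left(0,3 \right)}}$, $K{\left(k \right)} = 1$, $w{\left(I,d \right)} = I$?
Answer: $-2384$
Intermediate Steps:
$H{\left(p \right)} = 0$
$m = - \frac{1}{53}$ ($m = \frac{1}{-53 + 0} = \frac{1}{-53} = - \frac{1}{53} \approx -0.018868$)
$q{\left(R \right)} = \frac{1}{R}$ ($q{\left(R \right)} = \frac{1}{R + 0} = \frac{1}{R}$)
$\left(-2332 + q{\left(m \right)}\right) + K{\left(-3 \right)} = \left(-2332 + \frac{1}{- \frac{1}{53}}\right) + 1 = \left(-2332 - 53\right) + 1 = -2385 + 1 = -2384$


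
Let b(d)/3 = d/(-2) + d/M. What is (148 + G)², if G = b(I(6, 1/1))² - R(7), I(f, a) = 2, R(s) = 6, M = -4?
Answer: 421201/16 ≈ 26325.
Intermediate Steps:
b(d) = -9*d/4 (b(d) = 3*(d/(-2) + d/(-4)) = 3*(d*(-½) + d*(-¼)) = 3*(-d/2 - d/4) = 3*(-3*d/4) = -9*d/4)
G = 57/4 (G = (-9/4*2)² - 1*6 = (-9/2)² - 6 = 81/4 - 6 = 57/4 ≈ 14.250)
(148 + G)² = (148 + 57/4)² = (649/4)² = 421201/16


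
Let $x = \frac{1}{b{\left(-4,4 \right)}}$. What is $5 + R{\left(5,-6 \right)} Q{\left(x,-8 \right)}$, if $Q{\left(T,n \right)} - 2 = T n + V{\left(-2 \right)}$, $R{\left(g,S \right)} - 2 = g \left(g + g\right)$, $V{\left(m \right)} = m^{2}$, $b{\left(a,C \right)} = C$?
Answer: $213$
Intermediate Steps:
$R{\left(g,S \right)} = 2 + 2 g^{2}$ ($R{\left(g,S \right)} = 2 + g \left(g + g\right) = 2 + g 2 g = 2 + 2 g^{2}$)
$x = \frac{1}{4} \approx 0.25$
$Q{\left(T,n \right)} = 6 + T n$ ($Q{\left(T,n \right)} = 2 + \left(T n + \left(-2\right)^{2}\right) = 2 + \left(T n + 4\right) = 2 + \left(4 + T n\right) = 6 + T n$)
$5 + R{\left(5,-6 \right)} Q{\left(x,-8 \right)} = 5 + \left(2 + 2 \cdot 5^{2}\right) \left(6 + \frac{1}{4} \left(-8\right)\right) = 5 + \left(2 + 2 \cdot 25\right) \left(6 - 2\right) = 5 + \left(2 + 50\right) 4 = 5 + 52 \cdot 4 = 5 + 208 = 213$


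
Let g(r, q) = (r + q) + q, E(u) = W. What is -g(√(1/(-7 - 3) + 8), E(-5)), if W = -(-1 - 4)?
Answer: -10 - √790/10 ≈ -12.811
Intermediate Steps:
W = 5 (W = -1*(-5) = 5)
E(u) = 5
g(r, q) = r + 2*q (g(r, q) = (q + r) + q = r + 2*q)
-g(√(1/(-7 - 3) + 8), E(-5)) = -(√(1/(-7 - 3) + 8) + 2*5) = -(√(1/(-10) + 8) + 10) = -(√(-⅒ + 8) + 10) = -(√(79/10) + 10) = -(√790/10 + 10) = -(10 + √790/10) = -10 - √790/10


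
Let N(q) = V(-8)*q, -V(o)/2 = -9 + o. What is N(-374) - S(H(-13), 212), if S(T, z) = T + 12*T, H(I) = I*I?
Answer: -14913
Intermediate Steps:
H(I) = I²
V(o) = 18 - 2*o (V(o) = -2*(-9 + o) = 18 - 2*o)
S(T, z) = 13*T
N(q) = 34*q (N(q) = (18 - 2*(-8))*q = (18 + 16)*q = 34*q)
N(-374) - S(H(-13), 212) = 34*(-374) - 13*(-13)² = -12716 - 13*169 = -12716 - 1*2197 = -12716 - 2197 = -14913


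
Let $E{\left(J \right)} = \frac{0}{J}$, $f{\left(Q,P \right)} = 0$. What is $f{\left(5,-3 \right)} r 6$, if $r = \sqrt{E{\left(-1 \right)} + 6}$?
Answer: $0$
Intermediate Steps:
$E{\left(J \right)} = 0$
$r = \sqrt{6}$ ($r = \sqrt{0 + 6} = \sqrt{6} \approx 2.4495$)
$f{\left(5,-3 \right)} r 6 = 0 \sqrt{6} \cdot 6 = 0 \cdot 6 = 0$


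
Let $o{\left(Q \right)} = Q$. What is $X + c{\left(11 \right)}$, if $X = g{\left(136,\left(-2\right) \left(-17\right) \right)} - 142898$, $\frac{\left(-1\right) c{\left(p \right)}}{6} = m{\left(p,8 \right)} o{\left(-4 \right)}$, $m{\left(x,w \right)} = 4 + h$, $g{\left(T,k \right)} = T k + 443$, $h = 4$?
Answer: $-137639$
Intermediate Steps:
$g{\left(T,k \right)} = 443 + T k$
$m{\left(x,w \right)} = 8$ ($m{\left(x,w \right)} = 4 + 4 = 8$)
$c{\left(p \right)} = 192$ ($c{\left(p \right)} = - 6 \cdot 8 \left(-4\right) = \left(-6\right) \left(-32\right) = 192$)
$X = -137831$ ($X = \left(443 + 136 \left(\left(-2\right) \left(-17\right)\right)\right) - 142898 = \left(443 + 136 \cdot 34\right) - 142898 = \left(443 + 4624\right) - 142898 = 5067 - 142898 = -137831$)
$X + c{\left(11 \right)} = -137831 + 192 = -137639$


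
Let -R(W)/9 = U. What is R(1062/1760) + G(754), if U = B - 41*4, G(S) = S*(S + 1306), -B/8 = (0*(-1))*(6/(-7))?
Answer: 1554716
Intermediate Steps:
B = 0 (B = -8*0*(-1)*6/(-7) = -0*6*(-⅐) = -0*(-6)/7 = -8*0 = 0)
G(S) = S*(1306 + S)
U = -164 (U = 0 - 41*4 = 0 - 1*164 = 0 - 164 = -164)
R(W) = 1476 (R(W) = -9*(-164) = 1476)
R(1062/1760) + G(754) = 1476 + 754*(1306 + 754) = 1476 + 754*2060 = 1476 + 1553240 = 1554716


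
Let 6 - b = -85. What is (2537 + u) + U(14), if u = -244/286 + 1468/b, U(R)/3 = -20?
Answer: 2494771/1001 ≈ 2492.3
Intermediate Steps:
b = 91 (b = 6 - 1*(-85) = 6 + 85 = 91)
U(R) = -60 (U(R) = 3*(-20) = -60)
u = 15294/1001 (u = -244/286 + 1468/91 = -244*1/286 + 1468*(1/91) = -122/143 + 1468/91 = 15294/1001 ≈ 15.279)
(2537 + u) + U(14) = (2537 + 15294/1001) - 60 = 2554831/1001 - 60 = 2494771/1001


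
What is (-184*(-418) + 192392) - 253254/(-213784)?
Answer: 28786569795/106892 ≈ 2.6931e+5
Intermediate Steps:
(-184*(-418) + 192392) - 253254/(-213784) = (76912 + 192392) - 253254*(-1/213784) = 269304 + 126627/106892 = 28786569795/106892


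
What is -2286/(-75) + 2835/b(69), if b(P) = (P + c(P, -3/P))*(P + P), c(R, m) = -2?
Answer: 2372109/77050 ≈ 30.787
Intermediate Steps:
b(P) = 2*P*(-2 + P) (b(P) = (P - 2)*(P + P) = (-2 + P)*(2*P) = 2*P*(-2 + P))
-2286/(-75) + 2835/b(69) = -2286/(-75) + 2835/((2*69*(-2 + 69))) = -2286*(-1/75) + 2835/((2*69*67)) = 762/25 + 2835/9246 = 762/25 + 2835*(1/9246) = 762/25 + 945/3082 = 2372109/77050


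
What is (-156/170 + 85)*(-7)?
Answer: -50029/85 ≈ -588.58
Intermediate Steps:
(-156/170 + 85)*(-7) = (-156*1/170 + 85)*(-7) = (-78/85 + 85)*(-7) = (7147/85)*(-7) = -50029/85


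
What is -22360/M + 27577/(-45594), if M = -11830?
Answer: 5332661/4149054 ≈ 1.2853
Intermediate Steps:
-22360/M + 27577/(-45594) = -22360/(-11830) + 27577/(-45594) = -22360*(-1/11830) + 27577*(-1/45594) = 172/91 - 27577/45594 = 5332661/4149054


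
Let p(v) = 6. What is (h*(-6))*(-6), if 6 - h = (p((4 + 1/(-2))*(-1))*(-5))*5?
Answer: 5616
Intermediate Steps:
h = 156 (h = 6 - 6*(-5)*5 = 6 - (-30)*5 = 6 - 1*(-150) = 6 + 150 = 156)
(h*(-6))*(-6) = (156*(-6))*(-6) = -936*(-6) = 5616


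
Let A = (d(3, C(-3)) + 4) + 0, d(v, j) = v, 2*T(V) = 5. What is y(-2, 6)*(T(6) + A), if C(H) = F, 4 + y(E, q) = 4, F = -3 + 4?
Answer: 0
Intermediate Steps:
T(V) = 5/2 (T(V) = (½)*5 = 5/2)
F = 1
y(E, q) = 0 (y(E, q) = -4 + 4 = 0)
C(H) = 1
A = 7 (A = (3 + 4) + 0 = 7 + 0 = 7)
y(-2, 6)*(T(6) + A) = 0*(5/2 + 7) = 0*(19/2) = 0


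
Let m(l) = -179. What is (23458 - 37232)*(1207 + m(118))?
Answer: -14159672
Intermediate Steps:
(23458 - 37232)*(1207 + m(118)) = (23458 - 37232)*(1207 - 179) = -13774*1028 = -14159672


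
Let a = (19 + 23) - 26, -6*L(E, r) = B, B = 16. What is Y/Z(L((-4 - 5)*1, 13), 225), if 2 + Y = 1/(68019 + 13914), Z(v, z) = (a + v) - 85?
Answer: 32773/1174373 ≈ 0.027907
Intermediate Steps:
L(E, r) = -8/3 (L(E, r) = -⅙*16 = -8/3)
a = 16 (a = 42 - 26 = 16)
Z(v, z) = -69 + v (Z(v, z) = (16 + v) - 85 = -69 + v)
Y = -163865/81933 (Y = -2 + 1/(68019 + 13914) = -2 + 1/81933 = -163865/81933 ≈ -2.0000)
Y/Z(L((-4 - 5)*1, 13), 225) = -163865/(81933*(-69 - 8/3)) = -163865/(81933*(-215/3)) = -163865/81933*(-3/215) = 32773/1174373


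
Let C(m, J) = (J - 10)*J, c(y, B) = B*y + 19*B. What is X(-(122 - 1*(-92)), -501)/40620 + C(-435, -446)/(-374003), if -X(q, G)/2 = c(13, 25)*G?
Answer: 4858994528/253200031 ≈ 19.190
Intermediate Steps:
c(y, B) = 19*B + B*y
X(q, G) = -1600*G (X(q, G) = -2*25*(19 + 13)*G = -2*25*32*G = -1600*G)
C(m, J) = J*(-10 + J) (C(m, J) = (-10 + J)*J = J*(-10 + J))
X(-(122 - 1*(-92)), -501)/40620 + C(-435, -446)/(-374003) = -1600*(-501)/40620 - 446*(-10 - 446)/(-374003) = 801600*(1/40620) - 446*(-456)*(-1/374003) = 13360/677 + 203376*(-1/374003) = 13360/677 - 203376/374003 = 4858994528/253200031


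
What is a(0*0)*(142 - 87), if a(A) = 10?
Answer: 550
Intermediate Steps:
a(0*0)*(142 - 87) = 10*(142 - 87) = 10*55 = 550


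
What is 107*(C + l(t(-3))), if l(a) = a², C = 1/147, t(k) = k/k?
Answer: 15836/147 ≈ 107.73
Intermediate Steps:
t(k) = 1
C = 1/147 ≈ 0.0068027
107*(C + l(t(-3))) = 107*(1/147 + 1²) = 107*(1/147 + 1) = 107*(148/147) = 15836/147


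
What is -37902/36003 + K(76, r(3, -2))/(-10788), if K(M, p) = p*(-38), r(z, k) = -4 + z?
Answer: -68375815/64733394 ≈ -1.0563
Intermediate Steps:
K(M, p) = -38*p
-37902/36003 + K(76, r(3, -2))/(-10788) = -37902/36003 - 38*(-4 + 3)/(-10788) = -37902*1/36003 - 38*(-1)*(-1/10788) = -12634/12001 + 38*(-1/10788) = -12634/12001 - 19/5394 = -68375815/64733394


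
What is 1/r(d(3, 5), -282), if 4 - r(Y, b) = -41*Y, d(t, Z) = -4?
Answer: -1/160 ≈ -0.0062500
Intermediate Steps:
r(Y, b) = 4 + 41*Y (r(Y, b) = 4 - (-41)*Y = 4 + 41*Y)
1/r(d(3, 5), -282) = 1/(4 + 41*(-4)) = 1/(4 - 164) = 1/(-160) = -1/160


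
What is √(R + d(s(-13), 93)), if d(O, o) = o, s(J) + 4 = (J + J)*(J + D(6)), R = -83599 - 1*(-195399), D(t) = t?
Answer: √111893 ≈ 334.50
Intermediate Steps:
R = 111800 (R = -83599 + 195399 = 111800)
s(J) = -4 + 2*J*(6 + J) (s(J) = -4 + (J + J)*(J + 6) = -4 + (2*J)*(6 + J) = -4 + 2*J*(6 + J))
√(R + d(s(-13), 93)) = √(111800 + 93) = √111893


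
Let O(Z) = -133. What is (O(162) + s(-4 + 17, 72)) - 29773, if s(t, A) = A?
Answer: -29834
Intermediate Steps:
(O(162) + s(-4 + 17, 72)) - 29773 = (-133 + 72) - 29773 = -61 - 29773 = -29834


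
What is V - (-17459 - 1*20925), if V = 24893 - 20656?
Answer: 42621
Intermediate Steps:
V = 4237
V - (-17459 - 1*20925) = 4237 - (-17459 - 1*20925) = 4237 - (-17459 - 20925) = 4237 - 1*(-38384) = 4237 + 38384 = 42621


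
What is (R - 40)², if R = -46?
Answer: 7396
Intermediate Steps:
(R - 40)² = (-46 - 40)² = (-86)² = 7396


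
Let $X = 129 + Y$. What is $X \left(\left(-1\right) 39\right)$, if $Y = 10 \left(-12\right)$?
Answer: $-351$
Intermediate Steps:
$Y = -120$
$X = 9$ ($X = 129 - 120 = 9$)
$X \left(\left(-1\right) 39\right) = 9 \left(\left(-1\right) 39\right) = 9 \left(-39\right) = -351$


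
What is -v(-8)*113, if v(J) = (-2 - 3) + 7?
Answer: -226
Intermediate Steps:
v(J) = 2 (v(J) = -5 + 7 = 2)
-v(-8)*113 = -2*113 = -1*226 = -226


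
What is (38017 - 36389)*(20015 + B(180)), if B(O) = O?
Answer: 32877460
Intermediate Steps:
(38017 - 36389)*(20015 + B(180)) = (38017 - 36389)*(20015 + 180) = 1628*20195 = 32877460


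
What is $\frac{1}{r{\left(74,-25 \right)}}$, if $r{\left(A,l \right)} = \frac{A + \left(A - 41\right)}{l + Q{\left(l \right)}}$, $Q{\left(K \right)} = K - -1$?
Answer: $- \frac{49}{107} \approx -0.45794$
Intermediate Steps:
$Q{\left(K \right)} = 1 + K$ ($Q{\left(K \right)} = K + 1 = 1 + K$)
$r{\left(A,l \right)} = \frac{-41 + 2 A}{1 + 2 l}$ ($r{\left(A,l \right)} = \frac{A + \left(A - 41\right)}{l + \left(1 + l\right)} = \frac{A + \left(A - 41\right)}{1 + 2 l} = \frac{A + \left(-41 + A\right)}{1 + 2 l} = \frac{-41 + 2 A}{1 + 2 l}$)
$\frac{1}{r{\left(74,-25 \right)}} = \frac{1}{\frac{1}{1 + 2 \left(-25\right)} \left(-41 + 2 \cdot 74\right)} = \frac{1}{\frac{1}{1 - 50} \left(-41 + 148\right)} = \frac{1}{\frac{1}{-49} \cdot 107} = \frac{1}{\left(- \frac{1}{49}\right) 107} = \frac{1}{- \frac{107}{49}} = - \frac{49}{107}$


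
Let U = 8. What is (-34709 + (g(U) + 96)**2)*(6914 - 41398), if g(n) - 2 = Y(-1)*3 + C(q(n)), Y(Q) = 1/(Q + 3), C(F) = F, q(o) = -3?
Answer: 875781527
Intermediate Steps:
Y(Q) = 1/(3 + Q)
g(n) = 1/2 (g(n) = 2 + (3/(3 - 1) - 3) = 2 + (3/2 - 3) = 2 - 3/2 = 1/2)
(-34709 + (g(U) + 96)**2)*(6914 - 41398) = (-34709 + (1/2 + 96)**2)*(6914 - 41398) = (-34709 + (193/2)**2)*(-34484) = (-34709 + 37249/4)*(-34484) = -101587/4*(-34484) = 875781527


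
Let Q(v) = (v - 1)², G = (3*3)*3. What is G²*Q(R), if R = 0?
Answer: 729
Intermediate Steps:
G = 27 (G = 9*3 = 27)
Q(v) = (-1 + v)²
G²*Q(R) = 27²*(-1 + 0)² = 729*(-1)² = 729*1 = 729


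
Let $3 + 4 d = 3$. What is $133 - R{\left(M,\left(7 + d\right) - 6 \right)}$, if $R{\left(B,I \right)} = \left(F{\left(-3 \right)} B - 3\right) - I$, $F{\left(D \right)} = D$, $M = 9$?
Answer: $164$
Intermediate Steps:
$d = 0$ ($d = - \frac{3}{4} + \frac{1}{4} \cdot 3 = - \frac{3}{4} + \frac{3}{4} = 0$)
$R{\left(B,I \right)} = -3 - I - 3 B$ ($R{\left(B,I \right)} = \left(- 3 B - 3\right) - I = \left(-3 - 3 B\right) - I = -3 - I - 3 B$)
$133 - R{\left(M,\left(7 + d\right) - 6 \right)} = 133 - \left(-3 - \left(\left(7 + 0\right) - 6\right) - 27\right) = 133 - \left(-3 - \left(7 - 6\right) - 27\right) = 133 - \left(-3 - 1 - 27\right) = 133 - -31 = 133 + 31 = 164$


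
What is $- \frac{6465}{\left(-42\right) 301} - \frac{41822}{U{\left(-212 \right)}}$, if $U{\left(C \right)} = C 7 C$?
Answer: $\frac{17919369}{47348504} \approx 0.37846$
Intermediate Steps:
$U{\left(C \right)} = 7 C^{2}$ ($U{\left(C \right)} = 7 C C = 7 C^{2}$)
$- \frac{6465}{\left(-42\right) 301} - \frac{41822}{U{\left(-212 \right)}} = - \frac{6465}{\left(-42\right) 301} - \frac{41822}{7 \left(-212\right)^{2}} = - \frac{6465}{-12642} - \frac{41822}{7 \cdot 44944} = \left(-6465\right) \left(- \frac{1}{12642}\right) - \frac{41822}{314608} = \frac{2155}{4214} - \frac{20911}{157304} = \frac{17919369}{47348504}$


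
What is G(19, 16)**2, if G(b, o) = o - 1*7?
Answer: 81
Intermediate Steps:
G(b, o) = -7 + o (G(b, o) = o - 7 = -7 + o)
G(19, 16)**2 = (-7 + 16)**2 = 9**2 = 81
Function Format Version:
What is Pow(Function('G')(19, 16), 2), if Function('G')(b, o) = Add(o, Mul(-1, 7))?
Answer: 81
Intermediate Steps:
Function('G')(b, o) = Add(-7, o) (Function('G')(b, o) = Add(o, -7) = Add(-7, o))
Pow(Function('G')(19, 16), 2) = Pow(Add(-7, 16), 2) = Pow(9, 2) = 81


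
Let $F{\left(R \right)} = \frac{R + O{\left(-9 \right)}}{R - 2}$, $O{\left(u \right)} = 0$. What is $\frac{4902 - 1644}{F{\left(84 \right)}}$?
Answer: $\frac{22263}{7} \approx 3180.4$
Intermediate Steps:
$F{\left(R \right)} = \frac{R}{-2 + R}$ ($F{\left(R \right)} = \frac{R + 0}{R - 2} = \frac{R}{-2 + R}$)
$\frac{4902 - 1644}{F{\left(84 \right)}} = \frac{4902 - 1644}{84 \frac{1}{-2 + 84}} = \frac{3258}{84 \cdot \frac{1}{82}} = \frac{3258}{\frac{42}{41}} = 3258 \cdot \frac{41}{42} = \frac{22263}{7}$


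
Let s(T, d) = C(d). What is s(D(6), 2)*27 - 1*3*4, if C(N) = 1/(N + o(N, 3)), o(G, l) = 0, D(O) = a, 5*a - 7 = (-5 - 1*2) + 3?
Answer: 3/2 ≈ 1.5000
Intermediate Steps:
a = 3/5 (a = 7/5 + ((-5 - 1*2) + 3)/5 = 7/5 + ((-5 - 2) + 3)/5 = 7/5 + (-7 + 3)/5 = 7/5 + (1/5)*(-4) = 7/5 - 4/5 = 3/5 ≈ 0.60000)
D(O) = 3/5
C(N) = 1/N (C(N) = 1/(N + 0) = 1/N)
s(T, d) = 1/d
s(D(6), 2)*27 - 1*3*4 = 27/2 - 1*3*4 = (1/2)*27 - 3*4 = 27/2 - 12 = 3/2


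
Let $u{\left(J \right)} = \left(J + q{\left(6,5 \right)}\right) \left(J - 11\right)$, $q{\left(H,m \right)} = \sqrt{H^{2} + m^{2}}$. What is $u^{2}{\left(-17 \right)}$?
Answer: $274400 - 26656 \sqrt{61} \approx 66210.0$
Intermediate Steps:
$u{\left(J \right)} = \left(-11 + J\right) \left(J + \sqrt{61}\right)$ ($u{\left(J \right)} = \left(J + \sqrt{6^{2} + 5^{2}}\right) \left(J - 11\right) = \left(J + \sqrt{36 + 25}\right) \left(-11 + J\right) = \left(J + \sqrt{61}\right) \left(-11 + J\right) = \left(-11 + J\right) \left(J + \sqrt{61}\right)$)
$u^{2}{\left(-17 \right)} = \left(\left(-17\right)^{2} - -187 - 11 \sqrt{61} - 17 \sqrt{61}\right)^{2} = \left(289 + 187 - 11 \sqrt{61} - 17 \sqrt{61}\right)^{2} = \left(476 - 28 \sqrt{61}\right)^{2}$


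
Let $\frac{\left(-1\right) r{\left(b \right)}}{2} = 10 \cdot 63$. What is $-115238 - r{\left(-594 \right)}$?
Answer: $-113978$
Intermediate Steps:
$r{\left(b \right)} = -1260$ ($r{\left(b \right)} = - 2 \cdot 10 \cdot 63 = \left(-2\right) 630 = -1260$)
$-115238 - r{\left(-594 \right)} = -115238 - -1260 = -115238 + 1260 = -113978$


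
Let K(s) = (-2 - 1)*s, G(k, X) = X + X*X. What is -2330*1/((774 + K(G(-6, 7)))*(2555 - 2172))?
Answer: -1165/116049 ≈ -0.010039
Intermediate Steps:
G(k, X) = X + X**2
K(s) = -3*s
-2330*1/((774 + K(G(-6, 7)))*(2555 - 2172)) = -2330*1/((774 - 21*(1 + 7))*(2555 - 2172)) = -2330*1/(383*(774 - 21*8)) = -2330*1/(383*(774 - 3*56)) = -2330*1/(383*(774 - 168)) = -2330/(383*606) = -2330/232098 = -2330*1/232098 = -1165/116049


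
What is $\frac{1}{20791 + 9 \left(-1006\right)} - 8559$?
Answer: $- \frac{100456982}{11737} \approx -8559.0$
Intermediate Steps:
$\frac{1}{20791 + 9 \left(-1006\right)} - 8559 = \frac{1}{20791 - 9054} - 8559 = \frac{1}{11737} - 8559 = - \frac{100456982}{11737}$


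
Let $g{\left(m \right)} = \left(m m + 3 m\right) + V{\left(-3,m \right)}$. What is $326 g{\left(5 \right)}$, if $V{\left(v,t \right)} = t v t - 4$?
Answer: $-12714$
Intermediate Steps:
$V{\left(v,t \right)} = -4 + v t^{2}$ ($V{\left(v,t \right)} = v t^{2} - 4 = -4 + v t^{2}$)
$g{\left(m \right)} = -4 - 2 m^{2} + 3 m$ ($g{\left(m \right)} = \left(m m + 3 m\right) - \left(4 + 3 m^{2}\right) = \left(m^{2} + 3 m\right) - \left(4 + 3 m^{2}\right) = -4 - 2 m^{2} + 3 m$)
$326 g{\left(5 \right)} = 326 \left(-4 - 2 \cdot 5^{2} + 3 \cdot 5\right) = 326 \left(-4 - 50 + 15\right) = 326 \left(-39\right) = -12714$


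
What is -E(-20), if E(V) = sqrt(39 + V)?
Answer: -sqrt(19) ≈ -4.3589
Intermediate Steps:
-E(-20) = -sqrt(39 - 20) = -sqrt(19)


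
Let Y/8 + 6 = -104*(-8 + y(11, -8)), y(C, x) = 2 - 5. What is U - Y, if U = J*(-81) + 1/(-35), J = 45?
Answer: -446216/35 ≈ -12749.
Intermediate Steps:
y(C, x) = -3
Y = 9104 (Y = -48 + 8*(-104*(-8 - 3)) = -48 + 8*(-104*(-11)) = -48 + 8*1144 = -48 + 9152 = 9104)
U = -127576/35 (U = 45*(-81) + 1/(-35) = -3645 - 1/35 = -127576/35 ≈ -3645.0)
U - Y = -127576/35 - 1*9104 = -127576/35 - 9104 = -446216/35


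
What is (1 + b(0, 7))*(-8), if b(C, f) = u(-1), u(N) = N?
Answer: 0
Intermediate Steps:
b(C, f) = -1
(1 + b(0, 7))*(-8) = (1 - 1)*(-8) = 0*(-8) = 0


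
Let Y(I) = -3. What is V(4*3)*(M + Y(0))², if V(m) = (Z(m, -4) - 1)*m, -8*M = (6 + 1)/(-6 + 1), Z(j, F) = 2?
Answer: 38307/400 ≈ 95.767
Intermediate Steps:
M = 7/40 (M = -(6 + 1)/(8*(-6 + 1)) = -7/(8*(-5)) = -7*(-1)/(8*5) = -⅛*(-7/5) = 7/40 ≈ 0.17500)
V(m) = m (V(m) = (2 - 1)*m = 1*m = m)
V(4*3)*(M + Y(0))² = (4*3)*(7/40 - 3)² = 12*(-113/40)² = 12*(12769/1600) = 38307/400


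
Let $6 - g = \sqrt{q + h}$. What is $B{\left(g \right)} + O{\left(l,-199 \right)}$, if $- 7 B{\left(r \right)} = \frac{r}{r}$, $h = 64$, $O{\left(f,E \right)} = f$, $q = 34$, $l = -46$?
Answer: $- \frac{323}{7} \approx -46.143$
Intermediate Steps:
$g = 6 - 7 \sqrt{2}$ ($g = 6 - \sqrt{34 + 64} = 6 - \sqrt{98} = 6 - 7 \sqrt{2} \approx -3.8995$)
$B{\left(r \right)} = - \frac{1}{7}$ ($B{\left(r \right)} = - \frac{r \frac{1}{r}}{7} = \left(- \frac{1}{7}\right) 1 = - \frac{1}{7}$)
$B{\left(g \right)} + O{\left(l,-199 \right)} = - \frac{1}{7} - 46 = - \frac{323}{7}$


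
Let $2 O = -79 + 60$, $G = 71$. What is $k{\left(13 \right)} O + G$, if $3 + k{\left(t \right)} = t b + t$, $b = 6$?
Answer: $-765$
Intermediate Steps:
$O = - \frac{19}{2}$ ($O = \frac{-79 + 60}{2} = \frac{1}{2} \left(-19\right) = - \frac{19}{2} \approx -9.5$)
$k{\left(t \right)} = -3 + 7 t$ ($k{\left(t \right)} = -3 + \left(t 6 + t\right) = -3 + \left(6 t + t\right) = -3 + 7 t$)
$k{\left(13 \right)} O + G = \left(-3 + 7 \cdot 13\right) \left(- \frac{19}{2}\right) + 71 = \left(-3 + 91\right) \left(- \frac{19}{2}\right) + 71 = 88 \left(- \frac{19}{2}\right) + 71 = -836 + 71 = -765$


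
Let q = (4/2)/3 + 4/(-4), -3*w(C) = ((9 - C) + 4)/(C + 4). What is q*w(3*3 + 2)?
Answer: 2/135 ≈ 0.014815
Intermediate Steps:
w(C) = -(13 - C)/(3*(4 + C)) (w(C) = -((9 - C) + 4)/(3*(C + 4)) = -(13 - C)/(3*(4 + C)))
q = -⅓ (q = (4*(½))*(⅓) + 4*(-¼) = 2*(⅓) - 1 = ⅔ - 1 = -⅓ ≈ -0.33333)
q*w(3*3 + 2) = -(-13 + (3*3 + 2))/(9*(4 + (3*3 + 2))) = -(-13 + (9 + 2))/(9*(4 + (9 + 2))) = -(-13 + 11)/(9*(4 + 11)) = -(-2)/(9*15) = -⅓*(-2/45) = 2/135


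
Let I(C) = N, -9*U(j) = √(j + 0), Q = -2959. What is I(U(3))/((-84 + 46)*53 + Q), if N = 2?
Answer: -2/4973 ≈ -0.00040217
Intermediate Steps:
U(j) = -√j/9 (U(j) = -√(j + 0)/9 = -√j/9)
I(C) = 2
I(U(3))/((-84 + 46)*53 + Q) = 2/((-84 + 46)*53 - 2959) = 2/(-38*53 - 2959) = 2/(-2014 - 2959) = 2/(-4973) = 2*(-1/4973) = -2/4973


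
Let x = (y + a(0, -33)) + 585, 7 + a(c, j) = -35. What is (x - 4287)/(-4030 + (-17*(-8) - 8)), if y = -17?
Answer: 3761/3902 ≈ 0.96386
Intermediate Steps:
a(c, j) = -42 (a(c, j) = -7 - 35 = -42)
x = 526 (x = (-17 - 42) + 585 = -59 + 585 = 526)
(x - 4287)/(-4030 + (-17*(-8) - 8)) = (526 - 4287)/(-4030 + (-17*(-8) - 8)) = -3761/(-4030 + (136 - 8)) = -3761/(-4030 + 128) = -3761/(-3902) = -3761*(-1/3902) = 3761/3902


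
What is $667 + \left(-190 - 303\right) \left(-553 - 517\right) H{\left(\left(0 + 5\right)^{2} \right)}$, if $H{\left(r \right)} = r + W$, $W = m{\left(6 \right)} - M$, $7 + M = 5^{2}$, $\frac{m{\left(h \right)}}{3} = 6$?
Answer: $13188417$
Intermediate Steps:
$m{\left(h \right)} = 18$ ($m{\left(h \right)} = 3 \cdot 6 = 18$)
$M = 18$ ($M = -7 + 5^{2} = -7 + 25 = 18$)
$W = 0$ ($W = 18 - 18 = 0$)
$H{\left(r \right)} = r$ ($H{\left(r \right)} = r + 0 = r$)
$667 + \left(-190 - 303\right) \left(-553 - 517\right) H{\left(\left(0 + 5\right)^{2} \right)} = 667 + \left(-190 - 303\right) \left(-553 - 517\right) \left(0 + 5\right)^{2} = 667 + \left(-493\right) \left(-1070\right) 5^{2} = 667 + 527510 \cdot 25 = 667 + 13187750 = 13188417$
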